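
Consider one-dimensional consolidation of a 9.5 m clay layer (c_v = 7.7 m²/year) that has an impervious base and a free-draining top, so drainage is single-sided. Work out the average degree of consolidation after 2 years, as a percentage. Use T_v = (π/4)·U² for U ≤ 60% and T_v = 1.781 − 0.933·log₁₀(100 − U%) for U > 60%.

Drainage path length: H_d = H = 9.5 m (single drainage).
T_v = c_v·t/H_d² = 7.7×2/9.5² = 0.17064.
T_v = 0.17064 corresponds to the U ≤ 60% branch:
U = √(4T_v/π) = 0.4661

U ≈ 46.6 %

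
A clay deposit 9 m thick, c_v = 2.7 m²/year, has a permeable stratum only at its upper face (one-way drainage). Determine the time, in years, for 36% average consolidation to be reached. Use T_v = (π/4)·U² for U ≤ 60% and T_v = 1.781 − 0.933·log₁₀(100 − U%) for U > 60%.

Drainage path length: H_d = H = 9 m (single drainage).
U ≤ 60%: T_v = (π/4)·U² = (π/4)×0.36² = 0.10179.
t = T_v·H_d²/c_v = 0.10179×9²/2.7 = 3.054 years.

t ≈ 3.05 years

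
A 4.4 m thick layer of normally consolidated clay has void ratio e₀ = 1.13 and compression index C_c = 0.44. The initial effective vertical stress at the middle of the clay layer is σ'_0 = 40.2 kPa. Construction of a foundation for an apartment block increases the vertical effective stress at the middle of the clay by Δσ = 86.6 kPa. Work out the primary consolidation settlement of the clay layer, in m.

Final effective stress: σ'_f = σ'_0 + Δσ = 40.2 + 86.6 = 126.8 kPa.
Normally consolidated clay, so the full stress increment lies on the virgin compression line:
S_c = C_c·H/(1+e₀)·log₁₀(σ'_f/σ'_0) = 0.44×4.4/(1+1.13)×log₁₀(126.8/40.2)
    = 0.90892 × 0.49889 = 0.4535 m

S_c ≈ 0.453 m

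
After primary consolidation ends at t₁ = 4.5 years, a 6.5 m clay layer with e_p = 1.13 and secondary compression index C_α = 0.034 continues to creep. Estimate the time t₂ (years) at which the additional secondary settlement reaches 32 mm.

t₂ ≈ 9.15 years

S_s = C_α·H/(1+e_p)·log₁₀(t₂/t₁) ⇒ log₁₀(t₂/t₁) = S_s·(1+e_p)/(C_α·H).
log₁₀(t₂/t₁) = 0.032 × (1+1.13) / (0.034×6.5) = 0.3084
t₂ = t₁ × 10^0.3084 = 4.5 × 2.034 = 9.154 years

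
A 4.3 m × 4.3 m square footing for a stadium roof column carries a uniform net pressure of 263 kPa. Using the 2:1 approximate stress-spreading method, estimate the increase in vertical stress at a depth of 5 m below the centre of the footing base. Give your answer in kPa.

Δσ_z ≈ 56.2 kPa

By the 2:1 method the load spreads at 1 horizontal : 2 vertical, so at depth z the loaded area has grown by z in each plan dimension:
Δσ = qBL/((B+z)(L+z)) = 263×4.3×4.3/((4.3+5)(4.3+5)) = 56.225 kPa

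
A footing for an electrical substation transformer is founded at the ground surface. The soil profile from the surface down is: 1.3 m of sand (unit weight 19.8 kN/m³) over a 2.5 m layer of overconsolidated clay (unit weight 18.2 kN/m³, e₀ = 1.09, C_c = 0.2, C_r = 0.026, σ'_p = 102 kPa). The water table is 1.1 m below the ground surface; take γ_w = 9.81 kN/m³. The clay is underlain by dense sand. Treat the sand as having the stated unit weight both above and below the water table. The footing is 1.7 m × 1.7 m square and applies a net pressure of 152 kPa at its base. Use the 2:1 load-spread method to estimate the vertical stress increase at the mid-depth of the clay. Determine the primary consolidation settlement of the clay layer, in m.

Mid-depth of clay below the ground surface: z = 1.3 + 2.5/2 = 2.55 m.
Total vertical stress at mid-clay: σ_v = 19.8×1.3 + 18.2×1.25 = 48.49 kPa.
Pore pressure: u = 9.81×(2.55 − 1.1) = 14.225 kPa.
Initial effective stress: σ'_0 = σ_v − u = 48.49 − 14.225 = 34.265 kPa.
Stress increase at mid-clay by the 2:1 spreading method:
Δσ = qBL/((B+z)(L+z)) = 152×1.7×1.7/((1.7+2.55)(1.7+2.55)) = 24.32 kPa
Final effective stress: σ'_f = 34.265 + 24.32 = 58.585 kPa.
σ'_f = 58.585 ≤ σ'_p = 102 kPa, so the clay remains overconsolidated and only the recompression index applies:
S_c = C_r·H/(1+e₀)·log₁₀(σ'_f/σ'_0) = 0.026×2.5/2.09×log₁₀(58.585/34.265)
    = 0.031101 × 0.23294 = 0.007245 m

S_c ≈ 0.00724 m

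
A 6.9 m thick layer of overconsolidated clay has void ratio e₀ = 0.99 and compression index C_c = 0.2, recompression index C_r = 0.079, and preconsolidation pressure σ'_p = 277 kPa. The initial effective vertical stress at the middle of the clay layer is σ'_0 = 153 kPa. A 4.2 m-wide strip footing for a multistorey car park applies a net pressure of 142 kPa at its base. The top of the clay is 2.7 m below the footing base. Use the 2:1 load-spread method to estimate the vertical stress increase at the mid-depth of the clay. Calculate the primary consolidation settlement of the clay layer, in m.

Mid-depth of clay below the footing base: z = 2.7 + 6.9/2 = 6.15 m.
Stress increase at mid-clay by the 2:1 spreading method:
Δσ = qB/(B+z) = 142×4.2/(4.2+6.15) = 57.623 kPa
Final effective stress: σ'_f = 153 + 57.623 = 210.62 kPa.
σ'_f = 210.62 ≤ σ'_p = 277 kPa, so the clay remains overconsolidated and only the recompression index applies:
S_c = C_r·H/(1+e₀)·log₁₀(σ'_f/σ'_0) = 0.079×6.9/1.99×log₁₀(210.62/153)
    = 0.27392 × 0.13881 = 0.03802 m

S_c ≈ 0.038 m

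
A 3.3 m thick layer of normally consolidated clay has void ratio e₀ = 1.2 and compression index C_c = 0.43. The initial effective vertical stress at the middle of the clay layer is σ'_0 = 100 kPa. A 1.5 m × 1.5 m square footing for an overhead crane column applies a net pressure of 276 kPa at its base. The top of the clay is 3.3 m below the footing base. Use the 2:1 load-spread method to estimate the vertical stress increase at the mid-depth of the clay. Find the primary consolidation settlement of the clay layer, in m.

Mid-depth of clay below the footing base: z = 3.3 + 3.3/2 = 4.95 m.
Stress increase at mid-clay by the 2:1 spreading method:
Δσ = qBL/((B+z)(L+z)) = 276×1.5×1.5/((1.5+4.95)(1.5+4.95)) = 14.927 kPa
Final effective stress: σ'_f = σ'_0 + Δσ = 100 + 14.927 = 114.93 kPa.
Normally consolidated clay, so the full stress increment lies on the virgin compression line:
S_c = C_c·H/(1+e₀)·log₁₀(σ'_f/σ'_0) = 0.43×3.3/(1+1.2)×log₁₀(114.93/100)
    = 0.645 × 0.060433 = 0.03898 m

S_c ≈ 0.039 m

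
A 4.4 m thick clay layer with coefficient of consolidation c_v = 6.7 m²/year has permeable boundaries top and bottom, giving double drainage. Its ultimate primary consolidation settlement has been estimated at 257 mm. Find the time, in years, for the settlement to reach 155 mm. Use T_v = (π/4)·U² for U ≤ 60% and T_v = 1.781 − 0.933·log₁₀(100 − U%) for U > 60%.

t ≈ 0.209 years

Drainage path length: H_d = H/2 = 2.2 m (double drainage).
U = S(t)/S_ult = 155/257 = 0.6031.
U > 60%: T_v = 1.781 − 0.933·log₁₀(100 − 60.311) = 0.28944.
t = T_v·H_d²/c_v = 0.28944×2.2²/6.7 = 0.2091 years.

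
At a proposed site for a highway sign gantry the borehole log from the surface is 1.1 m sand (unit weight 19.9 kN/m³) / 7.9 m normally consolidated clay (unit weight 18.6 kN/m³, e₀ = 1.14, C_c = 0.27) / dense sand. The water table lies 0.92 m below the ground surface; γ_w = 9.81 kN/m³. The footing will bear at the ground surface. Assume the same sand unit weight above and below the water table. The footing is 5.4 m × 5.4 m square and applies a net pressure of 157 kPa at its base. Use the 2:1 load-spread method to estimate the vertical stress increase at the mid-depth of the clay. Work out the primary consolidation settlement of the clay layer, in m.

Mid-depth of clay below the ground surface: z = 1.1 + 7.9/2 = 5.05 m.
Total vertical stress at mid-clay: σ_v = 19.9×1.1 + 18.6×3.95 = 95.36 kPa.
Pore pressure: u = 9.81×(5.05 − 0.92) = 40.515 kPa.
Initial effective stress: σ'_0 = σ_v − u = 95.36 − 40.515 = 54.845 kPa.
Stress increase at mid-clay by the 2:1 spreading method:
Δσ = qBL/((B+z)(L+z)) = 157×5.4×5.4/((5.4+5.05)(5.4+5.05)) = 41.923 kPa
Final effective stress: σ'_f = σ'_0 + Δσ = 54.845 + 41.923 = 96.768 kPa.
Normally consolidated clay, so the full stress increment lies on the virgin compression line:
S_c = C_c·H/(1+e₀)·log₁₀(σ'_f/σ'_0) = 0.27×7.9/(1+1.14)×log₁₀(96.768/54.845)
    = 0.99673 × 0.24659 = 0.2458 m

S_c ≈ 0.246 m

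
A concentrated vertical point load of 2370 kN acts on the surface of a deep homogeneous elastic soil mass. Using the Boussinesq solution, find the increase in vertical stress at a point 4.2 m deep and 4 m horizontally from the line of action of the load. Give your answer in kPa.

Δσ_z ≈ 12.8 kPa

Boussinesq vertical stress below a point load on an elastic half-space:
Δσ_z = 3P/(2πz²) · [1 + (r/z)²]^(−5/2)
r/z = 4/4.2 = 0.95238; [1+(r/z)²]^(−5/2) = 0.19912.
Δσ_z = 3×2370/(2π×4.2²) × 0.19912 = 64.149 × 0.19912 = 12.77 kPa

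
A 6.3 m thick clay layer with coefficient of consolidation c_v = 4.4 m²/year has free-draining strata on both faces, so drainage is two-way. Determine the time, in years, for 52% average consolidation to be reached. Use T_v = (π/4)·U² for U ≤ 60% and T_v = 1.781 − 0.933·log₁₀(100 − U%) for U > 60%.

t ≈ 0.479 years

Drainage path length: H_d = H/2 = 3.15 m (double drainage).
U ≤ 60%: T_v = (π/4)·U² = (π/4)×0.52² = 0.21237.
t = T_v·H_d²/c_v = 0.21237×3.15²/4.4 = 0.4789 years.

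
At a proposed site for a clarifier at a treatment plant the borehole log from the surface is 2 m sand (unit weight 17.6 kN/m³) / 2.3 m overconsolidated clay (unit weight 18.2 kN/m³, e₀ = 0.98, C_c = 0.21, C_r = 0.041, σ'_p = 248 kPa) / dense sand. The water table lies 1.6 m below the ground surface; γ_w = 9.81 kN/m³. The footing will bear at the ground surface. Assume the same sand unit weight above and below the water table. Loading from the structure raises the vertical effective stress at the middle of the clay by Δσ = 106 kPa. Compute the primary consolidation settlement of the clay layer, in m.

S_c ≈ 0.0264 m

Mid-depth of clay below the ground surface: z = 2 + 2.3/2 = 3.15 m.
Total vertical stress at mid-clay: σ_v = 17.6×2 + 18.2×1.15 = 56.13 kPa.
Pore pressure: u = 9.81×(3.15 − 1.6) = 15.206 kPa.
Initial effective stress: σ'_0 = σ_v − u = 56.13 − 15.206 = 40.924 kPa.
Final effective stress: σ'_f = 40.924 + 106 = 146.92 kPa.
σ'_f = 146.92 ≤ σ'_p = 248 kPa, so the clay remains overconsolidated and only the recompression index applies:
S_c = C_r·H/(1+e₀)·log₁₀(σ'_f/σ'_0) = 0.041×2.3/1.98×log₁₀(146.92/40.924)
    = 0.047626 × 0.5551 = 0.02644 m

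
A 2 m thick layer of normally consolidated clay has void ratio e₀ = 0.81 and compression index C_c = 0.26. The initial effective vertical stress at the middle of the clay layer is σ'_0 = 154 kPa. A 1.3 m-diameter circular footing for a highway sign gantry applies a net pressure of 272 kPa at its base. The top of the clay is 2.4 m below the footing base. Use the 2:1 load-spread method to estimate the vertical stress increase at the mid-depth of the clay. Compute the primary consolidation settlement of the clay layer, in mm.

Mid-depth of clay below the footing base: z = 2.4 + 2/2 = 3.4 m.
Stress increase at mid-clay by the 2:1 spreading method:
Δσ ≈ qD²/(D+z)² = 272×1.3²/(1.3+3.4)² = 20.809 kPa
Final effective stress: σ'_f = σ'_0 + Δσ = 154 + 20.809 = 174.81 kPa.
Normally consolidated clay, so the full stress increment lies on the virgin compression line:
S_c = C_c·H/(1+e₀)·log₁₀(σ'_f/σ'_0) = 0.26×2/(1+0.81)×log₁₀(174.81/154)
    = 0.28729 × 0.055046 = 0.01581 m

S_c ≈ 15.8 mm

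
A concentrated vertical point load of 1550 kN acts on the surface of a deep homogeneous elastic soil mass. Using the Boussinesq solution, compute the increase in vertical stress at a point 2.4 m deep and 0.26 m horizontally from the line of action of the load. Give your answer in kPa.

Δσ_z ≈ 125 kPa

Boussinesq vertical stress below a point load on an elastic half-space:
Δσ_z = 3P/(2πz²) · [1 + (r/z)²]^(−5/2)
r/z = 0.26/2.4 = 0.10833; [1+(r/z)²]^(−5/2) = 0.97125.
Δσ_z = 3×1550/(2π×2.4²) × 0.97125 = 128.48 × 0.97125 = 124.8 kPa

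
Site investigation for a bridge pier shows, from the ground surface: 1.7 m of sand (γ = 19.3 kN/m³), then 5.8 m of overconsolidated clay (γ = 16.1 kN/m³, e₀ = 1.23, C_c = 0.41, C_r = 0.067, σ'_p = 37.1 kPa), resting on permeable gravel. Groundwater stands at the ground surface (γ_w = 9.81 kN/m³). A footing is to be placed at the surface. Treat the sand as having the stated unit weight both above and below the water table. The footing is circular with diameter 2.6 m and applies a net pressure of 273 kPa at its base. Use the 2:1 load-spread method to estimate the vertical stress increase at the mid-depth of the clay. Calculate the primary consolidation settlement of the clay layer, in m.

S_c ≈ 0.3 m

Mid-depth of clay below the ground surface: z = 1.7 + 5.8/2 = 4.6 m.
Total vertical stress at mid-clay: σ_v = 19.3×1.7 + 16.1×2.9 = 79.5 kPa.
Pore pressure: u = 9.81×(4.6 − 0) = 45.126 kPa.
Initial effective stress: σ'_0 = σ_v − u = 79.5 − 45.126 = 34.374 kPa.
Stress increase at mid-clay by the 2:1 spreading method:
Δσ ≈ qD²/(D+z)² = 273×2.6²/(2.6+4.6)² = 35.6 kPa
Final effective stress: σ'_f = 34.374 + 35.6 = 69.974 kPa.
σ'_f = 69.974 > σ'_p = 37.1 kPa, so the stress path crosses the preconsolidation pressure — recompression up to σ'_p, then virgin compression beyond:
S_c = H/(1+e₀)·[C_r·log₁₀(σ'_p/σ'_0) + C_c·log₁₀(σ'_f/σ'_p)]
    = 5.8/2.23 × [0.067×log₁₀(37.1/34.374) + 0.41×log₁₀(69.974/37.1)]
    = 2.6009 × [0.0022206 + 0.11298] = 0.2996 m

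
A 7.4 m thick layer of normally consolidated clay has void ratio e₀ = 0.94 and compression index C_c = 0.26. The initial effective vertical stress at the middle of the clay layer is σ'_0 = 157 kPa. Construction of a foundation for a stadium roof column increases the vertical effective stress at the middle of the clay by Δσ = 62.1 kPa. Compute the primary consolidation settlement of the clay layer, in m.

S_c ≈ 0.144 m

Final effective stress: σ'_f = σ'_0 + Δσ = 157 + 62.1 = 219.1 kPa.
Normally consolidated clay, so the full stress increment lies on the virgin compression line:
S_c = C_c·H/(1+e₀)·log₁₀(σ'_f/σ'_0) = 0.26×7.4/(1+0.94)×log₁₀(219.1/157)
    = 0.99175 × 0.14474 = 0.1435 m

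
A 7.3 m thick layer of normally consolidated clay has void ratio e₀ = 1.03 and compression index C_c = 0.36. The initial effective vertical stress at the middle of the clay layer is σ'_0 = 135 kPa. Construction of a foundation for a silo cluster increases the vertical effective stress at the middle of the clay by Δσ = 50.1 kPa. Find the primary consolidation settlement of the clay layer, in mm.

Final effective stress: σ'_f = σ'_0 + Δσ = 135 + 50.1 = 185.1 kPa.
Normally consolidated clay, so the full stress increment lies on the virgin compression line:
S_c = C_c·H/(1+e₀)·log₁₀(σ'_f/σ'_0) = 0.36×7.3/(1+1.03)×log₁₀(185.1/135)
    = 1.2946 × 0.13707 = 0.1775 m

S_c ≈ 177 mm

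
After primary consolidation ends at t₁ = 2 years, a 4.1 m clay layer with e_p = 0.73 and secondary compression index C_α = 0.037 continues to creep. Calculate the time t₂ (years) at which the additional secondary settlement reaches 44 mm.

t₂ ≈ 6.35 years

S_s = C_α·H/(1+e_p)·log₁₀(t₂/t₁) ⇒ log₁₀(t₂/t₁) = S_s·(1+e_p)/(C_α·H).
log₁₀(t₂/t₁) = 0.044 × (1+0.73) / (0.037×4.1) = 0.5018
t₂ = t₁ × 10^0.5018 = 2 × 3.175 = 6.351 years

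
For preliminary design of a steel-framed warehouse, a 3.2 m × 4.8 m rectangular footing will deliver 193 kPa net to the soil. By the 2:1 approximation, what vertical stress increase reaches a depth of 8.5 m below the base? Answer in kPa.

Δσ_z ≈ 19.1 kPa

By the 2:1 method the load spreads at 1 horizontal : 2 vertical, so at depth z the loaded area has grown by z in each plan dimension:
Δσ = qBL/((B+z)(L+z)) = 193×3.2×4.8/((3.2+8.5)(4.8+8.5)) = 19.051 kPa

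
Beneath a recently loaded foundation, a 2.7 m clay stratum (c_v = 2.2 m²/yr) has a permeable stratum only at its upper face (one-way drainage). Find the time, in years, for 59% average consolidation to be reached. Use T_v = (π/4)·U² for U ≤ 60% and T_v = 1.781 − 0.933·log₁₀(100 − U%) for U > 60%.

t ≈ 0.906 years

Drainage path length: H_d = H = 2.7 m (single drainage).
U ≤ 60%: T_v = (π/4)·U² = (π/4)×0.59² = 0.2734.
t = T_v·H_d²/c_v = 0.2734×2.7²/2.2 = 0.9059 years.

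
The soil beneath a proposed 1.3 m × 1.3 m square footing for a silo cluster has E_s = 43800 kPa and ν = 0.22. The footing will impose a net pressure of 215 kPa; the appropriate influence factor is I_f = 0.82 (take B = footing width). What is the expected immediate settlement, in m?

Immediate (elastic) settlement: S_e = q·B·(1−ν²)/E_s · I_f.
S_e = 215 × 1.3 × (1 − 0.22²) / 43800 × 0.82
    = 215 × 1.3 × 0.9516 / 43800 × 0.82
    = 0.004979 m

S_e ≈ 0.00498 m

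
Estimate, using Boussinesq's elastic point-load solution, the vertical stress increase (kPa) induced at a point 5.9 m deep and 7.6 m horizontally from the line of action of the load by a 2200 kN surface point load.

Boussinesq vertical stress below a point load on an elastic half-space:
Δσ_z = 3P/(2πz²) · [1 + (r/z)²]^(−5/2)
r/z = 7.6/5.9 = 1.2881; [1+(r/z)²]^(−5/2) = 0.086713.
Δσ_z = 3×2200/(2π×5.9²) × 0.086713 = 30.176 × 0.086713 = 2.617 kPa

Δσ_z ≈ 2.62 kPa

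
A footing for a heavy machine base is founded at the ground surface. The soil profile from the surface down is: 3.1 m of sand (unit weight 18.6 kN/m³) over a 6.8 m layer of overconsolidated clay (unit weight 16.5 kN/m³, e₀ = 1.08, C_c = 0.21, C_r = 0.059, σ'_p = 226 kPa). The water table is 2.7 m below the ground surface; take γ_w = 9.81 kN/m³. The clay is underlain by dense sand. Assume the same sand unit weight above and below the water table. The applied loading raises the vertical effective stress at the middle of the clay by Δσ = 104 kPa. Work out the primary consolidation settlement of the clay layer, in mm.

S_c ≈ 71.9 mm

Mid-depth of clay below the ground surface: z = 3.1 + 6.8/2 = 6.5 m.
Total vertical stress at mid-clay: σ_v = 18.6×3.1 + 16.5×3.4 = 113.76 kPa.
Pore pressure: u = 9.81×(6.5 − 2.7) = 37.278 kPa.
Initial effective stress: σ'_0 = σ_v − u = 113.76 − 37.278 = 76.482 kPa.
Final effective stress: σ'_f = 76.482 + 104 = 180.48 kPa.
σ'_f = 180.48 ≤ σ'_p = 226 kPa, so the clay remains overconsolidated and only the recompression index applies:
S_c = C_r·H/(1+e₀)·log₁₀(σ'_f/σ'_0) = 0.059×6.8/2.08×log₁₀(180.48/76.482)
    = 0.19288 × 0.37287 = 0.07192 m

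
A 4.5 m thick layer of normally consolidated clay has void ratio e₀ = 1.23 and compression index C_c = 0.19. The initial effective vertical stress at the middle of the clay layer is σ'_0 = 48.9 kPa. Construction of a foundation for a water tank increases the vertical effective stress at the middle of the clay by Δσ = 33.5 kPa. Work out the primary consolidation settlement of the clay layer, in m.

S_c ≈ 0.0869 m

Final effective stress: σ'_f = σ'_0 + Δσ = 48.9 + 33.5 = 82.4 kPa.
Normally consolidated clay, so the full stress increment lies on the virgin compression line:
S_c = C_c·H/(1+e₀)·log₁₀(σ'_f/σ'_0) = 0.19×4.5/(1+1.23)×log₁₀(82.4/48.9)
    = 0.38341 × 0.22662 = 0.08689 m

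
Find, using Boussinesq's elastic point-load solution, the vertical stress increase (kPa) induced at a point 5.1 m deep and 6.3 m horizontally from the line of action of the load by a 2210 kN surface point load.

Boussinesq vertical stress below a point load on an elastic half-space:
Δσ_z = 3P/(2πz²) · [1 + (r/z)²]^(−5/2)
r/z = 6.3/5.1 = 1.2353; [1+(r/z)²]^(−5/2) = 0.098614.
Δσ_z = 3×2210/(2π×5.1²) × 0.098614 = 40.569 × 0.098614 = 4.001 kPa

Δσ_z ≈ 4 kPa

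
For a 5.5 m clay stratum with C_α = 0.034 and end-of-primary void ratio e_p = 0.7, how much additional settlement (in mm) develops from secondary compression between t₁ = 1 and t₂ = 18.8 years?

S_s ≈ 140 mm

Secondary compression: S_s = C_α·H/(1+e_p)·log₁₀(t₂/t₁)
S_s = 0.034×5.5/(1+0.7)×log₁₀(18.8/1)
    = 0.11 × 1.274 = 0.1402 m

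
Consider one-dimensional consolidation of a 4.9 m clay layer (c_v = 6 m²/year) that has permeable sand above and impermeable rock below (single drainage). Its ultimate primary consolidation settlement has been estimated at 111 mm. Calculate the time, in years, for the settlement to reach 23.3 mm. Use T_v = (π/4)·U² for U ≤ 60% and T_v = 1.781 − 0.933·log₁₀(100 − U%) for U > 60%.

Drainage path length: H_d = H = 4.9 m (single drainage).
U = S(t)/S_ult = 23.3/111 = 0.2099.
U ≤ 60%: T_v = (π/4)·U² = (π/4)×0.20991² = 0.034606.
t = T_v·H_d²/c_v = 0.034606×4.9²/6 = 0.1385 years.

t ≈ 0.138 years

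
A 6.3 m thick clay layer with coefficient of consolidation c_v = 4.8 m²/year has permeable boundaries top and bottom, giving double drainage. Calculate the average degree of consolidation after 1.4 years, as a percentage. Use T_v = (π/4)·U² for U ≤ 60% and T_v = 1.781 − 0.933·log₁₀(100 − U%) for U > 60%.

U ≈ 84.8 %

Drainage path length: H_d = H/2 = 3.15 m (double drainage).
T_v = c_v·t/H_d² = 4.8×1.4/3.15² = 0.67725.
T_v = 0.67725 corresponds to the U > 60% branch:
U = 1 − 10^((1.781 − T_v)/0.933)/100 = 0.8476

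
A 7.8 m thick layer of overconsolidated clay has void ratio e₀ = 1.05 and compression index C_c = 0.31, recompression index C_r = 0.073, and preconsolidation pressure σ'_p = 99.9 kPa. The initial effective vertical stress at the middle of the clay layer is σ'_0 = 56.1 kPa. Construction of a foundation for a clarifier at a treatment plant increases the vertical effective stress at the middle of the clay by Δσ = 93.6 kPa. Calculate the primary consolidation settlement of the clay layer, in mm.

Final effective stress: σ'_f = 56.1 + 93.6 = 149.7 kPa.
σ'_f = 149.7 > σ'_p = 99.9 kPa, so the stress path crosses the preconsolidation pressure — recompression up to σ'_p, then virgin compression beyond:
S_c = H/(1+e₀)·[C_r·log₁₀(σ'_p/σ'_0) + C_c·log₁₀(σ'_f/σ'_p)]
    = 7.8/2.05 × [0.073×log₁₀(99.9/56.1) + 0.31×log₁₀(149.7/99.9)]
    = 3.8049 × [0.018294 + 0.054453] = 0.2768 m

S_c ≈ 277 mm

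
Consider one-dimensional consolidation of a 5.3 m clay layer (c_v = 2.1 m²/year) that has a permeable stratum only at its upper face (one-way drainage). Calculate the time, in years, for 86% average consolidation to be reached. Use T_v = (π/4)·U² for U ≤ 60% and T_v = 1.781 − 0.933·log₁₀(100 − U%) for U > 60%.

Drainage path length: H_d = H = 5.3 m (single drainage).
U > 60%: T_v = 1.781 − 0.933·log₁₀(100 − 86) = 0.71166.
t = T_v·H_d²/c_v = 0.71166×5.3²/2.1 = 9.519 years.

t ≈ 9.52 years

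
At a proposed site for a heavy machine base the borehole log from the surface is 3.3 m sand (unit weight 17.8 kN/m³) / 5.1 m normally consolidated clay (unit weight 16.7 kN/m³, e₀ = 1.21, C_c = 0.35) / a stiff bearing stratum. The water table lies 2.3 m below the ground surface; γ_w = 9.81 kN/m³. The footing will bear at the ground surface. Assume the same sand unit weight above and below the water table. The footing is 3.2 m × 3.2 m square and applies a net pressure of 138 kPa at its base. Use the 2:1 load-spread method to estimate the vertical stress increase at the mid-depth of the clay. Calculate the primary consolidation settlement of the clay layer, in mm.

S_c ≈ 80.9 mm

Mid-depth of clay below the ground surface: z = 3.3 + 5.1/2 = 5.85 m.
Total vertical stress at mid-clay: σ_v = 17.8×3.3 + 16.7×2.55 = 101.32 kPa.
Pore pressure: u = 9.81×(5.85 − 2.3) = 34.825 kPa.
Initial effective stress: σ'_0 = σ_v − u = 101.32 − 34.825 = 66.495 kPa.
Stress increase at mid-clay by the 2:1 spreading method:
Δσ = qBL/((B+z)(L+z)) = 138×3.2×3.2/((3.2+5.85)(3.2+5.85)) = 17.254 kPa
Final effective stress: σ'_f = σ'_0 + Δσ = 66.495 + 17.254 = 83.749 kPa.
Normally consolidated clay, so the full stress increment lies on the virgin compression line:
S_c = C_c·H/(1+e₀)·log₁₀(σ'_f/σ'_0) = 0.35×5.1/(1+1.21)×log₁₀(83.749/66.495)
    = 0.80769 × 0.10019 = 0.08092 m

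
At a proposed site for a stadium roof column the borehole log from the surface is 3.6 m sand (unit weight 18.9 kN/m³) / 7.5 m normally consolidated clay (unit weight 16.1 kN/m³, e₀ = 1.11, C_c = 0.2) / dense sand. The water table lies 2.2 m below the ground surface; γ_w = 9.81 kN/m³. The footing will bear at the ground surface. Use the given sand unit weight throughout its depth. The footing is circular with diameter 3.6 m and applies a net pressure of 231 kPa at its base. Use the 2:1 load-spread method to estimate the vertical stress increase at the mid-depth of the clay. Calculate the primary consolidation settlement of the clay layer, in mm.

S_c ≈ 85.9 mm

Mid-depth of clay below the ground surface: z = 3.6 + 7.5/2 = 7.35 m.
Total vertical stress at mid-clay: σ_v = 18.9×3.6 + 16.1×3.75 = 128.41 kPa.
Pore pressure: u = 9.81×(7.35 − 2.2) = 50.522 kPa.
Initial effective stress: σ'_0 = σ_v − u = 128.41 − 50.522 = 77.888 kPa.
Stress increase at mid-clay by the 2:1 spreading method:
Δσ ≈ qD²/(D+z)² = 231×3.6²/(3.6+7.35)² = 24.968 kPa
Final effective stress: σ'_f = σ'_0 + Δσ = 77.888 + 24.968 = 102.86 kPa.
Normally consolidated clay, so the full stress increment lies on the virgin compression line:
S_c = C_c·H/(1+e₀)·log₁₀(σ'_f/σ'_0) = 0.2×7.5/(1+1.11)×log₁₀(102.86/77.888)
    = 0.7109 × 0.12078 = 0.08586 m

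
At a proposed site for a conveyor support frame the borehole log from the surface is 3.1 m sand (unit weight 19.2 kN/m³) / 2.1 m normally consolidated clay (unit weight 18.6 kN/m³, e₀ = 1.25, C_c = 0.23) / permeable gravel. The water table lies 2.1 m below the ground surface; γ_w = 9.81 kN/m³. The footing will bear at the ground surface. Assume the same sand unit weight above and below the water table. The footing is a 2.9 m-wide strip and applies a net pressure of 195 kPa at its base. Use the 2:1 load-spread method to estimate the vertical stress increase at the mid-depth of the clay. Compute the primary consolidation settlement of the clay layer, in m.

Mid-depth of clay below the ground surface: z = 3.1 + 2.1/2 = 4.15 m.
Total vertical stress at mid-clay: σ_v = 19.2×3.1 + 18.6×1.05 = 79.05 kPa.
Pore pressure: u = 9.81×(4.15 − 2.1) = 20.11 kPa.
Initial effective stress: σ'_0 = σ_v − u = 79.05 − 20.11 = 58.94 kPa.
Stress increase at mid-clay by the 2:1 spreading method:
Δσ = qB/(B+z) = 195×2.9/(2.9+4.15) = 80.213 kPa
Final effective stress: σ'_f = σ'_0 + Δσ = 58.94 + 80.213 = 139.15 kPa.
Normally consolidated clay, so the full stress increment lies on the virgin compression line:
S_c = C_c·H/(1+e₀)·log₁₀(σ'_f/σ'_0) = 0.23×2.1/(1+1.25)×log₁₀(139.15/58.94)
    = 0.21467 × 0.37307 = 0.08009 m

S_c ≈ 0.0801 m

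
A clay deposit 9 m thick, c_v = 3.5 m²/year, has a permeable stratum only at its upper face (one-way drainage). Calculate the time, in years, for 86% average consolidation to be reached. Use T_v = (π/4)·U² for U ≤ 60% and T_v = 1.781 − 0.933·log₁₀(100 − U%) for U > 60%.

Drainage path length: H_d = H = 9 m (single drainage).
U > 60%: T_v = 1.781 − 0.933·log₁₀(100 − 86) = 0.71166.
t = T_v·H_d²/c_v = 0.71166×9²/3.5 = 16.47 years.

t ≈ 16.5 years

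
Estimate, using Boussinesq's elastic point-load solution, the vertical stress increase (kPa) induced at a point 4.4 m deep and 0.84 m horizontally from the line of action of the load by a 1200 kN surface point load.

Δσ_z ≈ 27.1 kPa

Boussinesq vertical stress below a point load on an elastic half-space:
Δσ_z = 3P/(2πz²) · [1 + (r/z)²]^(−5/2)
r/z = 0.84/4.4 = 0.19091; [1+(r/z)²]^(−5/2) = 0.91439.
Δσ_z = 3×1200/(2π×4.4²) × 0.91439 = 29.595 × 0.91439 = 27.06 kPa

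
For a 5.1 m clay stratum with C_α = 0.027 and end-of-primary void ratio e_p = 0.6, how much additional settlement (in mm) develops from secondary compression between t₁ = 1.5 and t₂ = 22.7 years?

Secondary compression: S_s = C_α·H/(1+e_p)·log₁₀(t₂/t₁)
S_s = 0.027×5.1/(1+0.6)×log₁₀(22.7/1.5)
    = 0.08606 × 1.18 = 0.1015 m

S_s ≈ 102 mm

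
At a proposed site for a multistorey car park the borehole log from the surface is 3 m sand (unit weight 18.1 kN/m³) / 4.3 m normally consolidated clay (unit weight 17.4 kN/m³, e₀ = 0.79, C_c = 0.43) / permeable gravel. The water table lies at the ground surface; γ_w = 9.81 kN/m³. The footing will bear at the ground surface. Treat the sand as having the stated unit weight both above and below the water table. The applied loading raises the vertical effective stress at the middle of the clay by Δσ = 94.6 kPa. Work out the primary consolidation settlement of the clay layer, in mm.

Mid-depth of clay below the ground surface: z = 3 + 4.3/2 = 5.15 m.
Total vertical stress at mid-clay: σ_v = 18.1×3 + 17.4×2.15 = 91.71 kPa.
Pore pressure: u = 9.81×(5.15 − 0) = 50.522 kPa.
Initial effective stress: σ'_0 = σ_v − u = 91.71 − 50.522 = 41.188 kPa.
Final effective stress: σ'_f = σ'_0 + Δσ = 41.188 + 94.6 = 135.79 kPa.
Normally consolidated clay, so the full stress increment lies on the virgin compression line:
S_c = C_c·H/(1+e₀)·log₁₀(σ'_f/σ'_0) = 0.43×4.3/(1+0.79)×log₁₀(135.79/41.188)
    = 1.033 × 0.5181 = 0.5352 m

S_c ≈ 535 mm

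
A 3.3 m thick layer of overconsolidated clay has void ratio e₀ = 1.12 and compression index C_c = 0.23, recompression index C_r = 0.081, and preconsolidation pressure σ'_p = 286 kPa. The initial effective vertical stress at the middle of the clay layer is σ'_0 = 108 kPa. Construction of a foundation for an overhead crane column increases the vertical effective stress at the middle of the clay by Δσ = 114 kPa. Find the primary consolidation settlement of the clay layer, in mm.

S_c ≈ 39.5 mm

Final effective stress: σ'_f = 108 + 114 = 222 kPa.
σ'_f = 222 ≤ σ'_p = 286 kPa, so the clay remains overconsolidated and only the recompression index applies:
S_c = C_r·H/(1+e₀)·log₁₀(σ'_f/σ'_0) = 0.081×3.3/2.12×log₁₀(222/108)
    = 0.12608 × 0.31293 = 0.03946 m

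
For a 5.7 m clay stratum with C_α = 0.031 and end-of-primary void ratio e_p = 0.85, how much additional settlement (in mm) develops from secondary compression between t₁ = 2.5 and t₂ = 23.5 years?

S_s ≈ 92.9 mm

Secondary compression: S_s = C_α·H/(1+e_p)·log₁₀(t₂/t₁)
S_s = 0.031×5.7/(1+0.85)×log₁₀(23.5/2.5)
    = 0.09551 × 0.9731 = 0.09295 m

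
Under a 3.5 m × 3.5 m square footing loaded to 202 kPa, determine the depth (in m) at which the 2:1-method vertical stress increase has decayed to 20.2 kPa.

2:1 spreading — at depth z the loaded area has grown by z in each plan dimension:
qB²/(B+z)² = Δσ_z ⇒ z = B(√(q/Δσ_z) − 1) = 3.5×(√(202/20.2) − 1) = 7.568 m

z ≈ 7.57 m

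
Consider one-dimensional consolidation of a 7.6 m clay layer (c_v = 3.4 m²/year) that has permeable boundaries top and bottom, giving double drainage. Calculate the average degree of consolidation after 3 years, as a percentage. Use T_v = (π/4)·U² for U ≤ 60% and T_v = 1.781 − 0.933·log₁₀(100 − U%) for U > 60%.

Drainage path length: H_d = H/2 = 3.8 m (double drainage).
T_v = c_v·t/H_d² = 3.4×3/3.8² = 0.70637.
T_v = 0.70637 corresponds to the U > 60% branch:
U = 1 − 10^((1.781 − T_v)/0.933)/100 = 0.8582

U ≈ 85.8 %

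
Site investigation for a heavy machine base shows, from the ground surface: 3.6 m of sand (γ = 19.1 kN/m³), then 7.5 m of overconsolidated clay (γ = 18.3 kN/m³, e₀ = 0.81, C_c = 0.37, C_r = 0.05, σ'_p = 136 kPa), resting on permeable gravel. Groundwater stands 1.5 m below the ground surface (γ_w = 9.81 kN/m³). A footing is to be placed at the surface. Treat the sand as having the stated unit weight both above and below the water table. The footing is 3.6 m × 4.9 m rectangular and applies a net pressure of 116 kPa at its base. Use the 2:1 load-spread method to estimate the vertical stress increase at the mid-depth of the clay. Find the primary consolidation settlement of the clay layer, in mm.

S_c ≈ 15.7 mm

Mid-depth of clay below the ground surface: z = 3.6 + 7.5/2 = 7.35 m.
Total vertical stress at mid-clay: σ_v = 19.1×3.6 + 18.3×3.75 = 137.38 kPa.
Pore pressure: u = 9.81×(7.35 − 1.5) = 57.389 kPa.
Initial effective stress: σ'_0 = σ_v − u = 137.38 − 57.389 = 79.991 kPa.
Stress increase at mid-clay by the 2:1 spreading method:
Δσ = qBL/((B+z)(L+z)) = 116×3.6×4.9/((3.6+7.35)(4.9+7.35)) = 15.255 kPa
Final effective stress: σ'_f = 79.991 + 15.255 = 95.246 kPa.
σ'_f = 95.246 ≤ σ'_p = 136 kPa, so the clay remains overconsolidated and only the recompression index applies:
S_c = C_r·H/(1+e₀)·log₁₀(σ'_f/σ'_0) = 0.05×7.5/1.81×log₁₀(95.246/79.991)
    = 0.20718 × 0.075806 = 0.01571 m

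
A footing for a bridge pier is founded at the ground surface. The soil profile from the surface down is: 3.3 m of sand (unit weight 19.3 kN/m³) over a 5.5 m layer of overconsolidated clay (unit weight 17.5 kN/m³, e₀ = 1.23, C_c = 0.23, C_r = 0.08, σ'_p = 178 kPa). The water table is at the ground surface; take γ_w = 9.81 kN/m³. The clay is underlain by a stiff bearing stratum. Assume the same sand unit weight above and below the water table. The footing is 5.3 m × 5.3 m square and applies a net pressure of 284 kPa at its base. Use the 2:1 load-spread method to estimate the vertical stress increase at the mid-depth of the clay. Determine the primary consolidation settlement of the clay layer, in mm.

Mid-depth of clay below the ground surface: z = 3.3 + 5.5/2 = 6.05 m.
Total vertical stress at mid-clay: σ_v = 19.3×3.3 + 17.5×2.75 = 111.81 kPa.
Pore pressure: u = 9.81×(6.05 − 0) = 59.351 kPa.
Initial effective stress: σ'_0 = σ_v − u = 111.81 − 59.351 = 52.459 kPa.
Stress increase at mid-clay by the 2:1 spreading method:
Δσ = qBL/((B+z)(L+z)) = 284×5.3×5.3/((5.3+6.05)(5.3+6.05)) = 61.927 kPa
Final effective stress: σ'_f = 52.459 + 61.927 = 114.39 kPa.
σ'_f = 114.39 ≤ σ'_p = 178 kPa, so the clay remains overconsolidated and only the recompression index applies:
S_c = C_r·H/(1+e₀)·log₁₀(σ'_f/σ'_0) = 0.08×5.5/2.23×log₁₀(114.39/52.459)
    = 0.19731 × 0.33857 = 0.0668 m

S_c ≈ 66.8 mm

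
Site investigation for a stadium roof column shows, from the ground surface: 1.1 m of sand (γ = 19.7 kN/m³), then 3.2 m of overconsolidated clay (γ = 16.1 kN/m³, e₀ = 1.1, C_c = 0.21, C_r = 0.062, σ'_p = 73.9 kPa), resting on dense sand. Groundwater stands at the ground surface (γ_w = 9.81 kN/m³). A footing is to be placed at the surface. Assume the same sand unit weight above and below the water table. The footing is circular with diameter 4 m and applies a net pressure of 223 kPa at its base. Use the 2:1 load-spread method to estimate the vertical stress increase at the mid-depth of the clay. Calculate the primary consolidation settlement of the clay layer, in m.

Mid-depth of clay below the ground surface: z = 1.1 + 3.2/2 = 2.7 m.
Total vertical stress at mid-clay: σ_v = 19.7×1.1 + 16.1×1.6 = 47.43 kPa.
Pore pressure: u = 9.81×(2.7 − 0) = 26.487 kPa.
Initial effective stress: σ'_0 = σ_v − u = 47.43 − 26.487 = 20.943 kPa.
Stress increase at mid-clay by the 2:1 spreading method:
Δσ ≈ qD²/(D+z)² = 223×4²/(4+2.7)² = 79.483 kPa
Final effective stress: σ'_f = 20.943 + 79.483 = 100.43 kPa.
σ'_f = 100.43 > σ'_p = 73.9 kPa, so the stress path crosses the preconsolidation pressure — recompression up to σ'_p, then virgin compression beyond:
S_c = H/(1+e₀)·[C_r·log₁₀(σ'_p/σ'_0) + C_c·log₁₀(σ'_f/σ'_p)]
    = 3.2/2.1 × [0.062×log₁₀(73.9/20.943) + 0.21×log₁₀(100.43/73.9)]
    = 1.5238 × [0.033952 + 0.027976] = 0.09437 m

S_c ≈ 0.0944 m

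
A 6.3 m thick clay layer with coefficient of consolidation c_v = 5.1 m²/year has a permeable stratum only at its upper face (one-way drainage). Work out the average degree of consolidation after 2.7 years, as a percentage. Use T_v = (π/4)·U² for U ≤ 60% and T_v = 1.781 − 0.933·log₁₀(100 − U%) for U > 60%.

Drainage path length: H_d = H = 6.3 m (single drainage).
T_v = c_v·t/H_d² = 5.1×2.7/6.3² = 0.34694.
T_v = 0.34694 corresponds to the U > 60% branch:
U = 1 − 10^((1.781 − T_v)/0.933)/100 = 0.6556

U ≈ 65.6 %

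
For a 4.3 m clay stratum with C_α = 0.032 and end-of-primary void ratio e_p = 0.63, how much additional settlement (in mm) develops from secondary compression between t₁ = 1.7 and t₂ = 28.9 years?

S_s ≈ 104 mm

Secondary compression: S_s = C_α·H/(1+e_p)·log₁₀(t₂/t₁)
S_s = 0.032×4.3/(1+0.63)×log₁₀(28.9/1.7)
    = 0.08442 × 1.23 = 0.1039 m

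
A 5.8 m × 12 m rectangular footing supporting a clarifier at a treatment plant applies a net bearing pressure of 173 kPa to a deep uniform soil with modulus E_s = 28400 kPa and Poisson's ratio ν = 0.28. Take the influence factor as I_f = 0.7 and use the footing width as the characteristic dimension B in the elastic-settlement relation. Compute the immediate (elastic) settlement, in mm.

S_e ≈ 22.8 mm

Immediate (elastic) settlement: S_e = q·B·(1−ν²)/E_s · I_f.
S_e = 173 × 5.8 × (1 − 0.28²) / 28400 × 0.7
    = 173 × 5.8 × 0.9216 / 28400 × 0.7
    = 0.02279 m = 22.79 mm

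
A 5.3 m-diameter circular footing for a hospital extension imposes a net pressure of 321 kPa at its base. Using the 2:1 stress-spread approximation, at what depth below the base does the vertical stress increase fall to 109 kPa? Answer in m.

2:1 spreading — at depth z the loaded area has grown by z in each plan dimension:
qD²/(D+z)² = Δσ_z ⇒ z = D(√(q/Δσ_z) − 1) = 5.3×(√(321/109) − 1) = 3.795 m

z ≈ 3.8 m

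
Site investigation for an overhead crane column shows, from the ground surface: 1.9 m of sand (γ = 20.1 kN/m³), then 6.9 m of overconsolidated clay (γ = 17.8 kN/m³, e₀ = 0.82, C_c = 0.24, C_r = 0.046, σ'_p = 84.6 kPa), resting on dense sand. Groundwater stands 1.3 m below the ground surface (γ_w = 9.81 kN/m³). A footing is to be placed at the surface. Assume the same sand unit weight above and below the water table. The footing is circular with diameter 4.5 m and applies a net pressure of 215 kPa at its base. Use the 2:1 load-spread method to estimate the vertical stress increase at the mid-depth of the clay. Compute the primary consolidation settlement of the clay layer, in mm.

S_c ≈ 111 mm

Mid-depth of clay below the ground surface: z = 1.9 + 6.9/2 = 5.35 m.
Total vertical stress at mid-clay: σ_v = 20.1×1.9 + 17.8×3.45 = 99.6 kPa.
Pore pressure: u = 9.81×(5.35 − 1.3) = 39.73 kPa.
Initial effective stress: σ'_0 = σ_v − u = 99.6 − 39.73 = 59.87 kPa.
Stress increase at mid-clay by the 2:1 spreading method:
Δσ ≈ qD²/(D+z)² = 215×4.5²/(4.5+5.35)² = 44.874 kPa
Final effective stress: σ'_f = 59.87 + 44.874 = 104.74 kPa.
σ'_f = 104.74 > σ'_p = 84.6 kPa, so the stress path crosses the preconsolidation pressure — recompression up to σ'_p, then virgin compression beyond:
S_c = H/(1+e₀)·[C_r·log₁₀(σ'_p/σ'_0) + C_c·log₁₀(σ'_f/σ'_p)]
    = 6.9/1.82 × [0.046×log₁₀(84.6/59.87) + 0.24×log₁₀(104.74/84.6)]
    = 3.7912 × [0.0069074 + 0.022258] = 0.1106 m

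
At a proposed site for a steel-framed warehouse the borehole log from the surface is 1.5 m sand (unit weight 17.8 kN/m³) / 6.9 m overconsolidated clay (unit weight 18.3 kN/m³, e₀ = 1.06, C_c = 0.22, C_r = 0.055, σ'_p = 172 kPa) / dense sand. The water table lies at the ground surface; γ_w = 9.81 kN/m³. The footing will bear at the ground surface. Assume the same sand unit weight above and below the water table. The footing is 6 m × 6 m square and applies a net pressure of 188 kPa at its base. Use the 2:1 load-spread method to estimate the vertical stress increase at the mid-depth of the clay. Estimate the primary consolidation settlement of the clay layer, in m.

S_c ≈ 0.069 m

Mid-depth of clay below the ground surface: z = 1.5 + 6.9/2 = 4.95 m.
Total vertical stress at mid-clay: σ_v = 17.8×1.5 + 18.3×3.45 = 89.835 kPa.
Pore pressure: u = 9.81×(4.95 − 0) = 48.56 kPa.
Initial effective stress: σ'_0 = σ_v − u = 89.835 − 48.56 = 41.275 kPa.
Stress increase at mid-clay by the 2:1 spreading method:
Δσ = qBL/((B+z)(L+z)) = 188×6×6/((6+4.95)(6+4.95)) = 56.446 kPa
Final effective stress: σ'_f = 41.275 + 56.446 = 97.721 kPa.
σ'_f = 97.721 ≤ σ'_p = 172 kPa, so the clay remains overconsolidated and only the recompression index applies:
S_c = C_r·H/(1+e₀)·log₁₀(σ'_f/σ'_0) = 0.055×6.9/2.06×log₁₀(97.721/41.275)
    = 0.18422 × 0.3743 = 0.06895 m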